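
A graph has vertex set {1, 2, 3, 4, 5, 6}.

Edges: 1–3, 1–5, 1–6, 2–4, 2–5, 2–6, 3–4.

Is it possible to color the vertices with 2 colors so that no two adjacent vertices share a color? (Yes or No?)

No

The cycle 1-3-4-2-6-1 has odd length 5, so it cannot be 2-colored; at least 3 colors are needed.
So 2 colors are not enough.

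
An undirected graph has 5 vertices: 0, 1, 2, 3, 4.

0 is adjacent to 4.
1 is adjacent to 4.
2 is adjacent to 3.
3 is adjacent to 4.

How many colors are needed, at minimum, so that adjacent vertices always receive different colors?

2

1 and 4 are adjacent, so at least 2 colors are needed.
2 colors suffice: 0=b, 1=b, 2=a, 3=b, 4=a. Every edge joins two different colors.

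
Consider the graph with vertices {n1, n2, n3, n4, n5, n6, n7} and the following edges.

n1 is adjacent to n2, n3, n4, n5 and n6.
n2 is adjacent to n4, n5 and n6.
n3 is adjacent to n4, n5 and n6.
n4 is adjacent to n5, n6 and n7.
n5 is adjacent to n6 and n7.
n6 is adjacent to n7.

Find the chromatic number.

5

n1, n2, n4, n5, n6 are pairwise adjacent (a clique of size 5), so at least 5 colors are needed.
5 colors suffice: color red → {n4}; color blue → {n5}; color green → {n6}; color yellow → {n1, n7}; color purple → {n2, n3}. Every edge joins two different colors.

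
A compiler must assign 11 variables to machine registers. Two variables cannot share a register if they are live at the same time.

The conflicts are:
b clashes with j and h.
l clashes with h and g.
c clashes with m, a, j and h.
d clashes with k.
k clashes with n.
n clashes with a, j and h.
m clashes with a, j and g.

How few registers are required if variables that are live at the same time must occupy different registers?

3

c, m, a pairwise conflict, so at least 3 registers are needed.
3 registers suffice: register 1 → {k, m, h}; register 2 → {b, c, d, n, g}; register 3 → {l, a, j}. Every pair that conflicts lands in different registers.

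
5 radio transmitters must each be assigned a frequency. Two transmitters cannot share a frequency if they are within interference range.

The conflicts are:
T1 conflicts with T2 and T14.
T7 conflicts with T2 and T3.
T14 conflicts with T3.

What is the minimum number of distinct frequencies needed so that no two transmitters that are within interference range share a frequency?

The cycle T14-T3-T7-T2-T1-T14 has odd length 5, so it cannot be 2-colored; at least 3 frequencies are needed.
Using 3 frequencies: T1=1, T7=1, T2=2, T14=3, T3=2. Every pair that conflicts lands in different frequencies.

3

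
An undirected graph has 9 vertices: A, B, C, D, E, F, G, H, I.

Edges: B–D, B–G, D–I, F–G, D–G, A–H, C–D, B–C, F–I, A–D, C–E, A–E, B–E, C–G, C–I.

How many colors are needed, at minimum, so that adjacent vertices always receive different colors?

B, C, D, G form a clique, so at least 4 colors are needed.
4 colors suffice: color 1 → {D, E, F, H}; color 2 → {A, C}; color 3 → {B, I}; color 4 → {G}. Each edge has distinct colors on its endpoints.

4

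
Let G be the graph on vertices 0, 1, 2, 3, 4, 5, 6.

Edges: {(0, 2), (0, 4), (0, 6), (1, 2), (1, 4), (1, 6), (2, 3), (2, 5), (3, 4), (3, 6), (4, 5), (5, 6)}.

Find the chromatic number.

2 and 5 are adjacent, so at least 2 colors are needed.
One proper 2-coloring: 0=blue, 1=blue, 2=red, 3=blue, 4=red, 5=blue, 6=red. No two adjacent vertices share a color.

2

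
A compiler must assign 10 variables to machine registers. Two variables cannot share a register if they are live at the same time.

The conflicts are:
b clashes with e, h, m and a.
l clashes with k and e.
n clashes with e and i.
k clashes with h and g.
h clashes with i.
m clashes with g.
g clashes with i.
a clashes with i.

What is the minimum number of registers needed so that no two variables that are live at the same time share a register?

The cycle k-l-e-b-h-k has odd length 5, so it cannot be 2-colored; at least 3 registers are needed.
3 registers suffice: register 1 → {b, k, i}; register 2 → {e, h, g, a}; register 3 → {l, n, m}. Every pair that conflicts lands in different registers.

3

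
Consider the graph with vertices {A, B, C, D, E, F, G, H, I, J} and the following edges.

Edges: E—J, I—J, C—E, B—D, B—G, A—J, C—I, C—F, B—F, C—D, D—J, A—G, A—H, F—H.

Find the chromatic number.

3

The cycle G-B-F-H-A-G has odd length 5, so it cannot be 2-colored; at least 3 colors are needed.
3 colors suffice: color 1 → {B, C, H, J}; color 2 → {A, D, E, F, I}; color 3 → {G}. Every edge joins two different colors.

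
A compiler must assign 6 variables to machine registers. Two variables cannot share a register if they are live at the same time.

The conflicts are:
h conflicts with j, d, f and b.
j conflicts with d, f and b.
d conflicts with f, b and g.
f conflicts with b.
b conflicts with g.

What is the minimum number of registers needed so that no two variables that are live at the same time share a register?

5

h, j, d, f, b pairwise conflict, so at least 5 registers are needed.
5 registers suffice: h=5, j=3, d=2, f=4, b=1, g=3. Every pair that conflicts lands in different registers.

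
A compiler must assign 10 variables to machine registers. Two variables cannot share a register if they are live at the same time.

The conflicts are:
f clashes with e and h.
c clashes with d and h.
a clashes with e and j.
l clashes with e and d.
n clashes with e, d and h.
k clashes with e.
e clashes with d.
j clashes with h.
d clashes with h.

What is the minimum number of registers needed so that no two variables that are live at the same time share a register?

3

c, d, h all conflict with each other, so at least 3 registers are needed.
3 registers suffice: register 1 → {e, h}; register 2 → {f, a, k, d}; register 3 → {c, l, n, j}. No two conflicting variables share a register.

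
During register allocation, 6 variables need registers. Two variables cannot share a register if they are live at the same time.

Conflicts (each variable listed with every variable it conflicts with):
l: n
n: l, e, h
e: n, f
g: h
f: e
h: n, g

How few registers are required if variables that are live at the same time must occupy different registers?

2

n and e conflict, so at least 2 registers are needed.
2 registers suffice: register 1 → {n, g, f}; register 2 → {l, e, h}. Every pair that conflicts lands in different registers.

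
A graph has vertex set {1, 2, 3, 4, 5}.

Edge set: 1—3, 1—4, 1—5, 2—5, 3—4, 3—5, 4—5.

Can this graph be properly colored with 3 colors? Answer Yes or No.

1, 3, 4, 5 are pairwise adjacent (a clique of size 4), so at least 4 colors are needed.
So 3 colors are not enough.

No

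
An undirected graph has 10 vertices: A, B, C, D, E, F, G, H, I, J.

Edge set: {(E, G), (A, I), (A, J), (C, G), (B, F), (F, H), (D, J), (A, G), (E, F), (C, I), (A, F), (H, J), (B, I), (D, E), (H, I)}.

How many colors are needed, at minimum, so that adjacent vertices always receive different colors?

The cycle E-F-H-J-D-E has odd length 5, so it cannot be 2-colored; at least 3 colors are needed.
3 colors suffice: color 1 → {F, G, I, J}; color 2 → {A, B, C, E, H}; color 3 → {D}. Each edge has distinct colors on its endpoints.

3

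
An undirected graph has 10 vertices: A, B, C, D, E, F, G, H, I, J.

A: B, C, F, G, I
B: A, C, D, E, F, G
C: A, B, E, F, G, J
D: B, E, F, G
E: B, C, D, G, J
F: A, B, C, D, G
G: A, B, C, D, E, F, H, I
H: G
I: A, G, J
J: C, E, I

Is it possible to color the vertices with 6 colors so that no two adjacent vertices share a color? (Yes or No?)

Yes

The chromatic number is 5. A, B, C, F, G form a clique, so at least 5 colors are needed.
5 colors suffice: color 1 → {G, J}; color 2 → {C, D, H, I}; color 3 → {B}; color 4 → {E, F}; color 5 → {A}.
Since 6 ≥ 5, a proper 6-coloring certainly exists.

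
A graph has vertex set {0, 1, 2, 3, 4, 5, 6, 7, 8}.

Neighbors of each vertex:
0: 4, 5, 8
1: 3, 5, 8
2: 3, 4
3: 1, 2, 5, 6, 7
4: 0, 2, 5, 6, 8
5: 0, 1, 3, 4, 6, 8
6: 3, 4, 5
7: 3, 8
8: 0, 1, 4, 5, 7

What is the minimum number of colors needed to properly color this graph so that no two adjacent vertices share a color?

4

0, 4, 5, 8 are mutually adjacent (a clique of size 4), so at least 4 colors are needed.
4 colors suffice: color red → {2, 5, 7}; color blue → {3, 4}; color green → {6, 8}; color yellow → {0, 1}. Each edge has distinct colors on its endpoints.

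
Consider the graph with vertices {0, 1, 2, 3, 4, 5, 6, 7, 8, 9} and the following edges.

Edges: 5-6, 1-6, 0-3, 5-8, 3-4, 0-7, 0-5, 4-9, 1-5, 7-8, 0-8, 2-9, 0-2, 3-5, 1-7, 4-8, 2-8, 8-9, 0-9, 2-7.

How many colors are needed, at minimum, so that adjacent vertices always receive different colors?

0, 2, 7, 8 are mutually adjacent (a clique of size 4), so at least 4 colors are needed.
A valid assignment using 4 colors: 0=a, 1=a, 2=d, 3=b, 4=a, 5=c, 6=b, 7=c, 8=b, 9=c. No two adjacent vertices share a color.

4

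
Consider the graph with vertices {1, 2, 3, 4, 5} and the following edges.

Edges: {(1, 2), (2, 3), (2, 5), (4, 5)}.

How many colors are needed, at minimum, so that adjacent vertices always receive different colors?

2

4 and 5 are adjacent, so at least 2 colors are needed.
A valid assignment using 2 colors: 1=blue, 2=red, 3=blue, 4=red, 5=blue. No two adjacent vertices share a color.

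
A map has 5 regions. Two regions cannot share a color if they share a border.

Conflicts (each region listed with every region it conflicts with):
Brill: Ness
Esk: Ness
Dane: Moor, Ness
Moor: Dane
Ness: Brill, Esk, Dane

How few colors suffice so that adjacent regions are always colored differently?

2

Dane and Moor conflict, so at least 2 colors are needed.
One proper 2-coloring: Brill=2, Esk=2, Dane=2, Moor=1, Ness=1. Every pair that conflicts lands in different colors.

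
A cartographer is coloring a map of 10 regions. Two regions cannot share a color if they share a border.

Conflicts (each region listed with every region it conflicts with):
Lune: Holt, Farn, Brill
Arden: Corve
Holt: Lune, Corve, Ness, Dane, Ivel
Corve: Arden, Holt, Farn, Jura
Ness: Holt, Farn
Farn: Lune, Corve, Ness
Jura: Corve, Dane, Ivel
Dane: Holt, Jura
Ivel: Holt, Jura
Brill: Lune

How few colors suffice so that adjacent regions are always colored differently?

Lune and Farn conflict, so at least 2 colors are needed.
2 colors suffice: color 1 → {Arden, Holt, Farn, Jura, Brill}; color 2 → {Lune, Corve, Ness, Dane, Ivel}. Every pair that conflicts lands in different colors.

2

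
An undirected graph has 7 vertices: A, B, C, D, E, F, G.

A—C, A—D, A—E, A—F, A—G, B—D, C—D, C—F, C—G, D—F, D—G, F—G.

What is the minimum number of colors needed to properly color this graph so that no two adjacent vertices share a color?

A, C, D, F, G form a clique, so at least 5 colors are needed.
A valid assignment using 5 colors: A=blue, B=blue, C=yellow, D=red, E=red, F=purple, G=green. Every edge joins two different colors.

5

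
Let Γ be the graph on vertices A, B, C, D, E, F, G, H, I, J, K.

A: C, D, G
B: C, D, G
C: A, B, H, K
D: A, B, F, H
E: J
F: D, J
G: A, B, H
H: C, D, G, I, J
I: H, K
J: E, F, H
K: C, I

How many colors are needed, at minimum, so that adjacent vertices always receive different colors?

A and D are adjacent, so at least 2 colors are needed.
A valid assignment using 2 colors: A=1, B=1, C=2, D=2, E=1, F=1, G=2, H=1, I=2, J=2, K=1. Each edge has distinct colors on its endpoints.

2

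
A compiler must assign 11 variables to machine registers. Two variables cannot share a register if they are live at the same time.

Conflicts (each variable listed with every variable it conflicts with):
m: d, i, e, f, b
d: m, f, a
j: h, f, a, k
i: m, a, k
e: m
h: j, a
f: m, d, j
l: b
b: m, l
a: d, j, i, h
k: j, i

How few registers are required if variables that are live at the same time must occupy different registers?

m, d, f pairwise conflict, so at least 3 registers are needed.
Using 3 registers: m=1, d=3, j=1, i=3, e=2, h=3, f=2, l=1, b=2, a=2, k=2. Each listed conflict is separated.

3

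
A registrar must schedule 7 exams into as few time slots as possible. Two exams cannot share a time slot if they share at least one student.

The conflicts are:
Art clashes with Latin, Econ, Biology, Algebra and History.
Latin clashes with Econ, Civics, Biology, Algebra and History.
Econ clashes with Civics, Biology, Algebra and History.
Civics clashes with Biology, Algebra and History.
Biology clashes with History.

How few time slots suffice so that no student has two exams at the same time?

5

Latin, Econ, Civics, Biology, History all conflict with each other, so at least 5 time slots are needed.
5 time slots suffice: time slot 1 → {Econ}; time slot 2 → {Latin}; time slot 3 → {Algebra, History}; time slot 4 → {Art, Civics}; time slot 5 → {Biology}. Each listed conflict is separated.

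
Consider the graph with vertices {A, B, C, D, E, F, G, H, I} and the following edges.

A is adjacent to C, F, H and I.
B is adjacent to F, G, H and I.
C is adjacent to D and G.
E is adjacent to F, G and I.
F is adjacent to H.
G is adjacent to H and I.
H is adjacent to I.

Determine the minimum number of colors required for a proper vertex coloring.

4

B, G, H, I are mutually adjacent (a clique of size 4), so at least 4 colors are needed.
One proper 4-coloring: A=green, B=yellow, C=red, D=blue, E=blue, F=red, G=green, H=blue, I=red. No two adjacent vertices share a color.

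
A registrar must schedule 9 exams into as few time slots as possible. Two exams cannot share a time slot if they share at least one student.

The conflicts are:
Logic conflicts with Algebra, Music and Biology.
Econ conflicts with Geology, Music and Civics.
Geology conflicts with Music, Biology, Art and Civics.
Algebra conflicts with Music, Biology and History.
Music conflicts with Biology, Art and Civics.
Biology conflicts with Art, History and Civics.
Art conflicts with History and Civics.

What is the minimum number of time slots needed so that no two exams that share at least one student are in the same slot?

5

Geology, Music, Biology, Art, Civics are mutually in conflict, so at least 5 time slots are needed.
A valid assignment using 5 time slots: Logic=4, Econ=2, Geology=3, Algebra=3, Music=1, Biology=2, Art=5, History=1, Civics=4. Each listed conflict is separated.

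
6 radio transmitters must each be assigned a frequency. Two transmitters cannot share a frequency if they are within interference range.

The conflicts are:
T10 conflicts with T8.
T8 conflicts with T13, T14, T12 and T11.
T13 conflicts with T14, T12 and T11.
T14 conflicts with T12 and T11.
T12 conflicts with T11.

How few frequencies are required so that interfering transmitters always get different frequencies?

T8, T13, T14, T12, T11 all conflict with each other, so at least 5 frequencies are needed.
5 frequencies suffice: T10=2, T8=1, T13=2, T14=3, T12=5, T11=4. Every pair that conflicts lands in different frequencies.

5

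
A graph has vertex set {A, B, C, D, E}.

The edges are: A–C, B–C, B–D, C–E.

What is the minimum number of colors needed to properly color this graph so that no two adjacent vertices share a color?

B and D are adjacent, so at least 2 colors are needed.
2 colors suffice: color 1 → {C, D}; color 2 → {A, B, E}. No two adjacent vertices share a color.

2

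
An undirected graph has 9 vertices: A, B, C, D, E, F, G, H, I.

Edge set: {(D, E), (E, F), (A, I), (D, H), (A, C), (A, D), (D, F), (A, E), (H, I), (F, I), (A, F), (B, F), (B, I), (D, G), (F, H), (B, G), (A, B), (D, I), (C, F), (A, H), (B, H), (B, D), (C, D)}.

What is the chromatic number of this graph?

A, B, D, F, H, I form a clique, so at least 6 colors are needed.
6 colors suffice: color 1 → {D}; color 2 → {F, G}; color 3 → {A}; color 4 → {B, C, E}; color 5 → {I}; color 6 → {H}. No two adjacent vertices share a color.

6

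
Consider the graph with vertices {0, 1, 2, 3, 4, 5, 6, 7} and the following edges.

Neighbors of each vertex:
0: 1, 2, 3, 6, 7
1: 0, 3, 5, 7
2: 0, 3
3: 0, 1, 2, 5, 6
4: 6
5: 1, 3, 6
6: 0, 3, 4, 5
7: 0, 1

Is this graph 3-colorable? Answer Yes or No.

Yes

The chromatic number is 3. 3, 5, 6 are mutually adjacent, so at least 3 colors are needed.
One proper 3-coloring: 0=b, 1=c, 2=c, 3=a, 4=a, 5=b, 6=c, 7=a.
That is already a proper 3-coloring.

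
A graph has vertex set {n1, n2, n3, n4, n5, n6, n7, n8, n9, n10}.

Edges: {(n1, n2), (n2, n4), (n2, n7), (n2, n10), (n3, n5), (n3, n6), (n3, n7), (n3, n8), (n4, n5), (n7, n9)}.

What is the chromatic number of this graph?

The cycle n4-n5-n3-n7-n2-n4 has odd length 5, so it cannot be 2-colored; at least 3 colors are needed.
A valid assignment using 3 colors: n1=blue, n2=red, n3=red, n4=blue, n5=green, n6=blue, n7=blue, n8=blue, n9=red, n10=blue. Every edge joins two different colors.

3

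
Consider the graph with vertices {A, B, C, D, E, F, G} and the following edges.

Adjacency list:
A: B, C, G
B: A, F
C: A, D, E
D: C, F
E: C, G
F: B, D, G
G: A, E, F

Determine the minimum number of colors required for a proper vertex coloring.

3

The cycle G-E-C-D-F-G has odd length 5, so it cannot be 2-colored; at least 3 colors are needed.
3 colors suffice: color red → {B, C, G}; color blue → {A, E, F}; color green → {D}. Every edge joins two different colors.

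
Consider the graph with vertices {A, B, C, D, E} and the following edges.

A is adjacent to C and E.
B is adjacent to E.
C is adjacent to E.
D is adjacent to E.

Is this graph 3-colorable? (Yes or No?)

Yes

The chromatic number is 3. A, C, E are mutually adjacent, so at least 3 colors are needed.
3 colors suffice: color 1 → {E}; color 2 → {B, C, D}; color 3 → {A}.
That is already a proper 3-coloring.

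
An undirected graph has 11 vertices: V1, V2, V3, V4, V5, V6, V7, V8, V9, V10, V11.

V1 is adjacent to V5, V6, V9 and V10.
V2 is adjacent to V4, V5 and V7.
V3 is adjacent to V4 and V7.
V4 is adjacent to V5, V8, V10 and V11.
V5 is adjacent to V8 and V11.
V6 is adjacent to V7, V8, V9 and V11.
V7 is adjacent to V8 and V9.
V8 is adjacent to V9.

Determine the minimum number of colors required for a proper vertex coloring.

V6, V7, V8, V9 form a clique, so at least 4 colors are needed.
One proper 4-coloring: V1=blue, V2=blue, V3=blue, V4=red, V5=green, V6=red, V7=green, V8=blue, V9=yellow, V10=green, V11=blue. No two adjacent vertices share a color.

4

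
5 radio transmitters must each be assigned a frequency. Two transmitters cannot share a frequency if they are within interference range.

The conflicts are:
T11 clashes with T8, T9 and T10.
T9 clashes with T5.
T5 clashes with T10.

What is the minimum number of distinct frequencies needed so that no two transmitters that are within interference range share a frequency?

2

T5 and T10 conflict, so at least 2 frequencies are needed.
2 frequencies suffice: frequency 1 → {T11, T5}; frequency 2 → {T8, T9, T10}. Every pair that conflicts lands in different frequencies.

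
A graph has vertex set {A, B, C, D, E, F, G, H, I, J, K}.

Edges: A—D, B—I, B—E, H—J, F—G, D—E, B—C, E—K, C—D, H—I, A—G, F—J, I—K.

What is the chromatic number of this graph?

The cycle K-E-D-A-G-F-J-H-I-K has odd length 9, so it cannot be 2-colored; at least 3 colors are needed.
3 colors suffice: A=2, B=1, C=2, D=1, E=2, F=2, G=1, H=3, I=2, J=1, K=1. Every edge joins two different colors.

3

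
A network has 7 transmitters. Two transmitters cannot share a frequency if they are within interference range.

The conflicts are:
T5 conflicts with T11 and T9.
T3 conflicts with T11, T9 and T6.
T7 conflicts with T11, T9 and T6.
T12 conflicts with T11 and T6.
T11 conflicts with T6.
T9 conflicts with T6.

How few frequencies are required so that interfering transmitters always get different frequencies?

3

T3, T9, T6 are mutually in conflict, so at least 3 frequencies are needed.
3 frequencies suffice: frequency 1 → {T5, T6}; frequency 2 → {T11, T9}; frequency 3 → {T3, T7, T12}. No two conflicting transmitters share a frequency.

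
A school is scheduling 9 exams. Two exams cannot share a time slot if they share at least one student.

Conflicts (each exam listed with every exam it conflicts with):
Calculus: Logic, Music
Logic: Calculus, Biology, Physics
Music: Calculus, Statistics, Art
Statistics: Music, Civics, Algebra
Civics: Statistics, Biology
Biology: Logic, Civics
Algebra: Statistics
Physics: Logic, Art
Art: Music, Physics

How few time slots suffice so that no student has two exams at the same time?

3

The cycle Calculus-Music-Art-Physics-Logic-Calculus has odd length 5, so it cannot be 2-colored; at least 3 time slots are needed.
3 time slots suffice: time slot 1 → {Logic, Music, Civics, Algebra}; time slot 2 → {Calculus, Statistics, Biology, Art}; time slot 3 → {Physics}. Every pair that conflicts lands in different time slots.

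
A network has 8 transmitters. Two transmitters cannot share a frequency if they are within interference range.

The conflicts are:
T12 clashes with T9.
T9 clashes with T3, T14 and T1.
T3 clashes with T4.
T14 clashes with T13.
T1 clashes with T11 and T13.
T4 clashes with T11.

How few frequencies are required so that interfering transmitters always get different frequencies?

The cycle T9-T1-T11-T4-T3-T9 has odd length 5, so it cannot be 2-colored; at least 3 frequencies are needed.
3 frequencies suffice: frequency 1 → {T9, T11, T13}; frequency 2 → {T12, T3, T14, T1}; frequency 3 → {T4}. No two conflicting transmitters share a frequency.

3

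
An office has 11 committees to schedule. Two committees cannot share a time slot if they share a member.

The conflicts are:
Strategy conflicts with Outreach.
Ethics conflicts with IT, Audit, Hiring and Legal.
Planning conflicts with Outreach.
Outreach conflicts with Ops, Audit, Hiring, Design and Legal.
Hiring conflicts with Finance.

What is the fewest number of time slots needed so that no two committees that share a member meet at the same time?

Strategy and Outreach conflict, so at least 2 time slots are needed.
2 time slots suffice: time slot 1 → {Ethics, Outreach, Finance}; time slot 2 → {Strategy, Planning, IT, Ops, Audit, Hiring, Design, Legal}. Each listed conflict is separated.

2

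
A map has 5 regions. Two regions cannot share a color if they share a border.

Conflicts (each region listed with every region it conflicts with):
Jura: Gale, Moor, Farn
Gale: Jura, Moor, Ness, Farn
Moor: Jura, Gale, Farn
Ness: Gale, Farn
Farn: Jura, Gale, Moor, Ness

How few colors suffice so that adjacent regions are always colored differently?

Jura, Gale, Moor, Farn all conflict with each other, so at least 4 colors are needed.
4 colors suffice: color 1 → {Farn}; color 2 → {Gale}; color 3 → {Jura, Ness}; color 4 → {Moor}. No two conflicting regions share a color.

4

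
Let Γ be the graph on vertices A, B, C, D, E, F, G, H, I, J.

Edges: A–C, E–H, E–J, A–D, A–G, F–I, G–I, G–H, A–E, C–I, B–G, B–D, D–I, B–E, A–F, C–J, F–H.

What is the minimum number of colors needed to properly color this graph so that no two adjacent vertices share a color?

A and D are adjacent, so at least 2 colors are needed.
2 colors suffice: A=red, B=red, C=blue, D=blue, E=blue, F=blue, G=blue, H=red, I=red, J=red. Every edge joins two different colors.

2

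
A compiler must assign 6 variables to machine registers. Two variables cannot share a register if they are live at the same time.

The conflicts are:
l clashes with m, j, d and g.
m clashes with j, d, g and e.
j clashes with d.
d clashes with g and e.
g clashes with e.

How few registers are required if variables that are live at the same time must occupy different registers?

4

l, m, j, d all conflict with each other, so at least 4 registers are needed.
Using 4 registers: l=3, m=1, j=4, d=2, g=4, e=3. Every pair that conflicts lands in different registers.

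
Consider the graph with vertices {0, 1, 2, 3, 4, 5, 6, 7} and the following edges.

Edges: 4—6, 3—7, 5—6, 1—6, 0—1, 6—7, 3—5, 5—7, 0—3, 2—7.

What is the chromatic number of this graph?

3

3, 5, 7 are mutually adjacent, so at least 3 colors are needed.
A valid assignment using 3 colors: 0=c, 1=a, 2=b, 3=b, 4=a, 5=c, 6=b, 7=a. No two adjacent vertices share a color.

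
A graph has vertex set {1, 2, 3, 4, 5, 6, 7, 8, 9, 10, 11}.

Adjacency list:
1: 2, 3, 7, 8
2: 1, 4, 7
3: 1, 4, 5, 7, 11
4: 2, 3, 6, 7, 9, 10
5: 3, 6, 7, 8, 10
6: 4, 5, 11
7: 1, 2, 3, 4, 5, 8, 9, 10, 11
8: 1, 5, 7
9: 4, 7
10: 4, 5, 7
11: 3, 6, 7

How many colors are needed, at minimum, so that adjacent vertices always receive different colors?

1, 7, 8 are mutually adjacent, so at least 3 colors are needed.
A valid assignment using 3 colors: 1=b, 2=c, 3=c, 4=b, 5=b, 6=a, 7=a, 8=c, 9=c, 10=c, 11=b. Every edge joins two different colors.

3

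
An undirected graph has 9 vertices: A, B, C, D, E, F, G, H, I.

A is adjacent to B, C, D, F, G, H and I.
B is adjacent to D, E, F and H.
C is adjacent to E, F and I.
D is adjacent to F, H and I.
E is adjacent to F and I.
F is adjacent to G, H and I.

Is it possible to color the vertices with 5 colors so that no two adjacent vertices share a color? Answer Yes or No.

Yes

The chromatic number is 5. A, B, D, F, H form a clique, so at least 5 colors are needed.
5 colors suffice: A=blue, B=yellow, C=green, D=green, E=blue, F=red, G=green, H=purple, I=yellow.
That is already a proper 5-coloring.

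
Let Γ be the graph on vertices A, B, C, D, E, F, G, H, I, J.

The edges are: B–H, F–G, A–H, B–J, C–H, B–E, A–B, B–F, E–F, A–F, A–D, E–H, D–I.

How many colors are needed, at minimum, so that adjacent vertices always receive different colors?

A, B, H are mutually adjacent, so at least 3 colors are needed.
3 colors suffice: color 1 → {B, C, D, G}; color 2 → {F, H, I, J}; color 3 → {A, E}. No two adjacent vertices share a color.

3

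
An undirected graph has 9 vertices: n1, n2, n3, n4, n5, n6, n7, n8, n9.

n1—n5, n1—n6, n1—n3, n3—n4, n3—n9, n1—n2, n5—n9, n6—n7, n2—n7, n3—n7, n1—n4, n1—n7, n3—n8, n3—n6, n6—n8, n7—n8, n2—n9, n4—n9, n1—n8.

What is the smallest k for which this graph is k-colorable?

n1, n3, n6, n7, n8 are pairwise adjacent (a clique of size 5), so at least 5 colors are needed.
5 colors suffice: color R → {n1, n9}; color B → {n2, n3, n5}; color G → {n4, n7}; color Y → {n8}; color P → {n6}. Every edge joins two different colors.

5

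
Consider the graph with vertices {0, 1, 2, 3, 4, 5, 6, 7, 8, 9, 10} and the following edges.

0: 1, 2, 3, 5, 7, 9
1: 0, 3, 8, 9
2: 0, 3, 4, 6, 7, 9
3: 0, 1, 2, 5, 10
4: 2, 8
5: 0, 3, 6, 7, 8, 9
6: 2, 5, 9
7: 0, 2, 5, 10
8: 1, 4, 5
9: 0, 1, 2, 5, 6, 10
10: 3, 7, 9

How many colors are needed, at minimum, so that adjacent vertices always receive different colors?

3

0, 2, 7 form a triangle, so at least 3 colors are needed.
A valid assignment using 3 colors: 0=green, 1=red, 2=red, 3=blue, 4=green, 5=red, 6=green, 7=blue, 8=blue, 9=blue, 10=red. No two adjacent vertices share a color.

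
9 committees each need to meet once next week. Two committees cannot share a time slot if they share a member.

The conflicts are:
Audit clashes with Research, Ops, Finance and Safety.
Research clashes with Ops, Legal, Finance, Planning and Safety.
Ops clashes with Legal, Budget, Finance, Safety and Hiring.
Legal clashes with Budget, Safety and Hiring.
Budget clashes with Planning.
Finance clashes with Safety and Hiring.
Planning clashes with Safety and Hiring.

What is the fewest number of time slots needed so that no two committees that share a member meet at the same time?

5

Audit, Research, Ops, Finance, Safety pairwise conflict, so at least 5 time slots are needed.
5 time slots suffice: time slot 1 → {Ops, Planning}; time slot 2 → {Research, Budget, Hiring}; time slot 3 → {Safety}; time slot 4 → {Legal, Finance}; time slot 5 → {Audit}. Every pair that conflicts lands in different time slots.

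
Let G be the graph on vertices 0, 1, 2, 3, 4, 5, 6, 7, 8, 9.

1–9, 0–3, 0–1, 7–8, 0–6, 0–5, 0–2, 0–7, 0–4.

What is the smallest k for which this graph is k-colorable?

0 and 4 are adjacent, so at least 2 colors are needed.
2 colors suffice: color a → {0, 8, 9}; color b → {1, 2, 3, 4, 5, 6, 7}. Each edge has distinct colors on its endpoints.

2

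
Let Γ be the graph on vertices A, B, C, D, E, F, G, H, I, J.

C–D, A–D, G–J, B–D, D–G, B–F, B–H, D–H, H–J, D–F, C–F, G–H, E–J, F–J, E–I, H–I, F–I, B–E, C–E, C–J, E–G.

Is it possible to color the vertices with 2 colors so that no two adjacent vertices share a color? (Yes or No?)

No

B, D, H are mutually adjacent, so at least 3 colors are needed.
So 2 colors are not enough.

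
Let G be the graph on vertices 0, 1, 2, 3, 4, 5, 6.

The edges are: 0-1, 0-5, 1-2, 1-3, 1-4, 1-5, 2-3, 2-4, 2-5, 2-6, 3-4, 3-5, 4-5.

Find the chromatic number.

1, 2, 3, 4, 5 are mutually adjacent (a clique of size 5), so at least 5 colors are needed.
One proper 5-coloring: 0=a, 1=b, 2=a, 3=e, 4=d, 5=c, 6=b. No two adjacent vertices share a color.

5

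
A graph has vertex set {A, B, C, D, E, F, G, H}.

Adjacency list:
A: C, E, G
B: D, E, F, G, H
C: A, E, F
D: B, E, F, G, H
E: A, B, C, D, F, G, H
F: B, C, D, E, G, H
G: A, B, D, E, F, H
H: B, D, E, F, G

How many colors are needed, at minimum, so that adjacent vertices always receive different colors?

B, D, E, F, G, H form a clique, so at least 6 colors are needed.
6 colors suffice: color 1 → {E}; color 2 → {C, G}; color 3 → {A, F}; color 4 → {B}; color 5 → {D}; color 6 → {H}. No two adjacent vertices share a color.

6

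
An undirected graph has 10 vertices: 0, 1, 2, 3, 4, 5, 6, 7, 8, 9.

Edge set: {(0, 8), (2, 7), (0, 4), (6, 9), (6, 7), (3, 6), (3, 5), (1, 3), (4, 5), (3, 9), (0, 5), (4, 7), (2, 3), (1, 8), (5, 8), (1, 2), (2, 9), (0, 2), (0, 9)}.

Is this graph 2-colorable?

0, 4, 5 are pairwise adjacent, so at least 3 colors are needed.
So 2 colors are not enough.

No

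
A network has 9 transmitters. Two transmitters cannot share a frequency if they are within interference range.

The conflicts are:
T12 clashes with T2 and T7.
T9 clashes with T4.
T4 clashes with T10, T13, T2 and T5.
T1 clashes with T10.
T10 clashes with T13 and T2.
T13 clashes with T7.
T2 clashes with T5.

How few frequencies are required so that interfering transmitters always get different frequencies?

3

T4, T10, T13 all conflict with each other, so at least 3 frequencies are needed.
3 frequencies suffice: frequency 1 → {T12, T4, T1}; frequency 2 → {T9, T13, T2}; frequency 3 → {T10, T5, T7}. Every pair that conflicts lands in different frequencies.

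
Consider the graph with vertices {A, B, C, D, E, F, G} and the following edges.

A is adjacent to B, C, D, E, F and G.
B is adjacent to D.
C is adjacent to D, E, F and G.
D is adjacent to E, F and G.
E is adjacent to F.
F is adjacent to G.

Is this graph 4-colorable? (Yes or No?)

No

A, C, D, F, G form a clique, so at least 5 colors are needed.
So 4 colors are not enough.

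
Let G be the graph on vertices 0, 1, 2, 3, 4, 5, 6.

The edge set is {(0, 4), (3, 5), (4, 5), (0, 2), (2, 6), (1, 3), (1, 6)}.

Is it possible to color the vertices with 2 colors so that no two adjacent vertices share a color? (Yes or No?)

No

The cycle 2-0-4-5-3-1-6-2 has odd length 7, so it cannot be 2-colored; at least 3 colors are needed.
So 2 colors are not enough.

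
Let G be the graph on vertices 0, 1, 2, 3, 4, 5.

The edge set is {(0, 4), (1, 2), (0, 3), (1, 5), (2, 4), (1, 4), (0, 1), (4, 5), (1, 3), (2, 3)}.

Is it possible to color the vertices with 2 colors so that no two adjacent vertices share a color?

No

1, 2, 3 form a triangle, so at least 3 colors are needed.
So 2 colors are not enough.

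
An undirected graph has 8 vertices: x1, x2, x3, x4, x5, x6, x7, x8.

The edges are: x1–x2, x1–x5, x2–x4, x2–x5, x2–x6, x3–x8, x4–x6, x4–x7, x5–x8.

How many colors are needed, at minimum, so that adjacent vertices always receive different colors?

3

x1, x2, x5 are pairwise adjacent, so at least 3 colors are needed.
3 colors suffice: color 1 → {x2, x7, x8}; color 2 → {x3, x4, x5}; color 3 → {x1, x6}. No two adjacent vertices share a color.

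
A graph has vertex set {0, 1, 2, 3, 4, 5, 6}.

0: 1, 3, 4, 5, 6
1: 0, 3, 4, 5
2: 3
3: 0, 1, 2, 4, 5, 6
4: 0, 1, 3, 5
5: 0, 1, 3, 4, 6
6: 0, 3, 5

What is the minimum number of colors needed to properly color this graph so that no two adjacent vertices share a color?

5

0, 1, 3, 4, 5 are mutually adjacent (a clique of size 5), so at least 5 colors are needed.
5 colors suffice: color a → {3}; color b → {0, 2}; color c → {5}; color d → {4, 6}; color e → {1}. No two adjacent vertices share a color.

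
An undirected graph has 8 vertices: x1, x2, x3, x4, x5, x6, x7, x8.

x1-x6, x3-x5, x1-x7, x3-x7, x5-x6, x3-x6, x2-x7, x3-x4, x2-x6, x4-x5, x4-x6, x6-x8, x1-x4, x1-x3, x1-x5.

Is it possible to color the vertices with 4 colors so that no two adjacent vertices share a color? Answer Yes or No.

x1, x3, x4, x5, x6 form a clique, so at least 5 colors are needed.
So 4 colors are not enough.

No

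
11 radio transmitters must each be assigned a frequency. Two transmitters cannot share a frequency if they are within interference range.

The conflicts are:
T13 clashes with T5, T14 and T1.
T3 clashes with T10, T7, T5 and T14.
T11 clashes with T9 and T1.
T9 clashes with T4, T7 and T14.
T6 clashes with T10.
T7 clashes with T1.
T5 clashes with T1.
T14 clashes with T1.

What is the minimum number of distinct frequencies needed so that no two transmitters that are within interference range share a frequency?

T13, T5, T1 all conflict with each other, so at least 3 frequencies are needed.
A valid assignment using 3 frequencies: T13=3, T3=1, T11=2, T9=1, T4=2, T6=1, T10=2, T7=2, T5=2, T14=2, T1=1. No two conflicting transmitters share a frequency.

3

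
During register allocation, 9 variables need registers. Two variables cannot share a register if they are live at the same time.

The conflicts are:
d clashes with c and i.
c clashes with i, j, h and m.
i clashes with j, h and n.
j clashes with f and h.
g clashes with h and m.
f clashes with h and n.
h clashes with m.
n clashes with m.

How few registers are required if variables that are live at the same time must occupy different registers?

4

c, i, j, h pairwise conflict, so at least 4 registers are needed.
Using 4 registers: d=1, c=2, i=3, j=4, g=2, f=2, h=1, n=1, m=3. Each listed conflict is separated.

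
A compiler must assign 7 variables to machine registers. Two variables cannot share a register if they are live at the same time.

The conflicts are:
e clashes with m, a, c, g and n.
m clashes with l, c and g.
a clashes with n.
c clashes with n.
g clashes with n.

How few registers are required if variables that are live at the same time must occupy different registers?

e, a, n all conflict with each other, so at least 3 registers are needed.
Using 3 registers: e=1, m=2, a=3, l=1, c=3, g=3, n=2. No two conflicting variables share a register.

3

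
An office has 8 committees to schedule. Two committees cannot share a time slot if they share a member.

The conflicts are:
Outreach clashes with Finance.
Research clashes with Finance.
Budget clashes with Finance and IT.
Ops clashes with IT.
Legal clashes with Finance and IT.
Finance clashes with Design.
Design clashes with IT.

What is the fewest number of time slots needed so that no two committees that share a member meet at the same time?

2

Outreach and Finance conflict, so at least 2 time slots are needed.
2 time slots suffice: time slot 1 → {Finance, IT}; time slot 2 → {Outreach, Research, Budget, Ops, Legal, Design}. Every pair that conflicts lands in different time slots.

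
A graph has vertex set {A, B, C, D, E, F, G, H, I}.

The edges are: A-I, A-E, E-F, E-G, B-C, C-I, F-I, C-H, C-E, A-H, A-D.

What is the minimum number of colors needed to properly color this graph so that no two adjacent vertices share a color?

C and H are adjacent, so at least 2 colors are needed.
A valid assignment using 2 colors: A=2, B=1, C=2, D=1, E=1, F=2, G=2, H=1, I=1. No two adjacent vertices share a color.

2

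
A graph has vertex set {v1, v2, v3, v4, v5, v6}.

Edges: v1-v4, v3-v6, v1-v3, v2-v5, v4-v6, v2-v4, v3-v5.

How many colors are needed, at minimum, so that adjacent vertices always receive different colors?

The cycle v5-v2-v4-v1-v3-v5 has odd length 5, so it cannot be 2-colored; at least 3 colors are needed.
One proper 3-coloring: v1=2, v2=3, v3=1, v4=1, v5=2, v6=2. Each edge has distinct colors on its endpoints.

3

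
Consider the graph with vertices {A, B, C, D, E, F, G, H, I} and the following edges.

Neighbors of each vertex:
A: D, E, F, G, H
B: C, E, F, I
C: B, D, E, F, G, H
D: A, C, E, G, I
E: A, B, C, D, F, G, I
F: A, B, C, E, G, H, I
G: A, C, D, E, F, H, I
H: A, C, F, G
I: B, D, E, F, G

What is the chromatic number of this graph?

B, E, F, I form a clique, so at least 4 colors are needed.
4 colors suffice: color 1 → {E, H}; color 2 → {D, F}; color 3 → {B, G}; color 4 → {A, C, I}. No two adjacent vertices share a color.

4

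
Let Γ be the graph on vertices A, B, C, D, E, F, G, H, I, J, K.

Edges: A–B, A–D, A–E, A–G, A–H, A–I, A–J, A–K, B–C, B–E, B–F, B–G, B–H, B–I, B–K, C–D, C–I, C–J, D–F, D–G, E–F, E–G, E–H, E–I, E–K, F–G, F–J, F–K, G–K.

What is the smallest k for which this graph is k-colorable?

5

B, E, F, G, K are pairwise adjacent (a clique of size 5), so at least 5 colors are needed.
5 colors suffice: color 1 → {B, D, J}; color 2 → {A, C, F}; color 3 → {E}; color 4 → {G, H, I}; color 5 → {K}. Each edge has distinct colors on its endpoints.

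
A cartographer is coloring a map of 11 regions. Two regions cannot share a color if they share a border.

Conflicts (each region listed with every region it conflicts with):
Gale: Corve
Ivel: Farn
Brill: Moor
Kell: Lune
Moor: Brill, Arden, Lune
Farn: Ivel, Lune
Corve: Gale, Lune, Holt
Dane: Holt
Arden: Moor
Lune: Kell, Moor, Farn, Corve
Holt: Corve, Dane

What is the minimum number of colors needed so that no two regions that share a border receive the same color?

Kell and Lune conflict, so at least 2 colors are needed.
2 colors suffice: color 1 → {Gale, Ivel, Brill, Arden, Lune, Holt}; color 2 → {Kell, Moor, Farn, Corve, Dane}. No two conflicting regions share a color.

2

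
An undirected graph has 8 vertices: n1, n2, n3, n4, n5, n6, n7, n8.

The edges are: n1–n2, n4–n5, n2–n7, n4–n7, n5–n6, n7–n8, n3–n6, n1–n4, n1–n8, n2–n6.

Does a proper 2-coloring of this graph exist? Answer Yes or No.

The cycle n4-n1-n2-n6-n5-n4 has odd length 5, so it cannot be 2-colored; at least 3 colors are needed.
So 2 colors are not enough.

No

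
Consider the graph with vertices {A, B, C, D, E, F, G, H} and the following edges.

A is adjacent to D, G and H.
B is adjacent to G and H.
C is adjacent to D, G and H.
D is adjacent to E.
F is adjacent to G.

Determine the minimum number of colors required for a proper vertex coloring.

2

C and D are adjacent, so at least 2 colors are needed.
2 colors suffice: color 1 → {D, G, H}; color 2 → {A, B, C, E, F}. No two adjacent vertices share a color.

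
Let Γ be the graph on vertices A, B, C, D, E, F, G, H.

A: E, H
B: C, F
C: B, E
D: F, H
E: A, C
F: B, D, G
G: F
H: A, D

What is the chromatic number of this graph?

3

The cycle C-E-A-H-D-F-B-C has odd length 7, so it cannot be 2-colored; at least 3 colors are needed.
3 colors suffice: A=green, B=blue, C=red, D=blue, E=blue, F=red, G=blue, H=red. Each edge has distinct colors on its endpoints.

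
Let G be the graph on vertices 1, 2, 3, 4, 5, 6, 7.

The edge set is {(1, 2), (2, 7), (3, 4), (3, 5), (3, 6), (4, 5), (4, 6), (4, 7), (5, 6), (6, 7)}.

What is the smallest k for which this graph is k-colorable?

4

3, 4, 5, 6 are pairwise adjacent (a clique of size 4), so at least 4 colors are needed.
4 colors suffice: 1=blue, 2=red, 3=yellow, 4=red, 5=green, 6=blue, 7=green. No two adjacent vertices share a color.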